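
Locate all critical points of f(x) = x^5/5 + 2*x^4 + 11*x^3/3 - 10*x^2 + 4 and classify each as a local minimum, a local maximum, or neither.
f'(x) = x*(x^3 + 8*x^2 + 11*x - 20)

Solve f'(x) = 0:
  Factor: x^4 + 8*x^3 + 11*x^2 - 20*x = x*(x - 1)*(x + 4)*(x + 5) = 0.
  ⇒ x = -5, -4, 0, 1

f''(x) = 4*x^3 + 24*x^2 + 22*x - 20
Second-derivative test at each critical point:
  f''(-5) = -30 < 0 → local maximum
  f''(-4) = 20 > 0 → local minimum
  f''(0) = -20 < 0 → local maximum
  f''(1) = 30 > 0 → local minimum

Critical points: x = -5 (local maximum); x = -4 (local minimum); x = 0 (local maximum); x = 1 (local minimum)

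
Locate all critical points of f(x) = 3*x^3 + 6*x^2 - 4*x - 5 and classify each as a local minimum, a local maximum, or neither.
f'(x) = 9*x^2 + 12*x - 4

Solve f'(x) = 0:
  9*x^2 + 12*x - 4 = 0 has no rational roots; quadratic formula: x = (-12 ± √288)/18.
  ⇒ x = -2*sqrt(2)/3 - 2/3 ≈ -1.6095, -2/3 + 2*sqrt(2)/3 ≈ 0.2761

f''(x) = 18*x + 12
Second-derivative test at each critical point:
  f''(-1.6095) = -16.9706 < 0 → local maximum
  f''(0.2761) = 16.9706 > 0 → local minimum

Critical points: x = -2*sqrt(2)/3 - 2/3 ≈ -1.6095 (local maximum); x = -2/3 + 2*sqrt(2)/3 ≈ 0.2761 (local minimum)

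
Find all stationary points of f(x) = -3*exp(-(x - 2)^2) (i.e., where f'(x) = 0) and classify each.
f'(x) = 6*(x - 2)*exp(-(x - 2)^2)

Solve f'(x) = 0:
  f'(x) = (6*x - 12)·exp(-(x - 2)^2) and exp(-(x - 2)^2) > 0 for every x, so f'(x) = 0 ⇔ 6*x - 12 = 0.
  Factor: 6*x - 12 = 6*(x - 2) = 0.
  ⇒ x = 2

f''(x) = 6*(1 - 2*(x - 2)^2)*exp(-(x - 2)^2)
Second-derivative test at each critical point:
  f''(2) = 6 > 0 → local minimum

Critical points: x = 2 (local minimum)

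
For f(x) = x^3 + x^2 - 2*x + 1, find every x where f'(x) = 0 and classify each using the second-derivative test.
f'(x) = 3*x^2 + 2*x - 2

Solve f'(x) = 0:
  3*x^2 + 2*x - 2 = 0 has no rational roots; quadratic formula: x = (-2 ± √28)/6.
  ⇒ x = -sqrt(7)/3 - 1/3 ≈ -1.2153, -1/3 + sqrt(7)/3 ≈ 0.5486

f''(x) = 6*x + 2
Second-derivative test at each critical point:
  f''(-1.2153) = -5.2915 < 0 → local maximum
  f''(0.5486) = 5.2915 > 0 → local minimum

Critical points: x = -sqrt(7)/3 - 1/3 ≈ -1.2153 (local maximum); x = -1/3 + sqrt(7)/3 ≈ 0.5486 (local minimum)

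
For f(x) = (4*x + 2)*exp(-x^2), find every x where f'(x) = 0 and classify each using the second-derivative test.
f'(x) = 4*(-x*(2*x + 1) + 1)*exp(-x^2)

Solve f'(x) = 0:
  f'(x) = (-8*x^2 - 4*x + 4)·exp(-x^2) and exp(-x^2) > 0 for every x, so f'(x) = 0 ⇔ -8*x^2 - 4*x + 4 = 0.
  Factor: -8*x^2 - 4*x + 4 = -4*(x + 1)*(2*x - 1) = 0.
  ⇒ x = -1, 1/2

f''(x) = 4*(2*x^2*(2*x + 1) - 6*x - 1)*exp(-x^2)
Second-derivative test at each critical point:
  f''(-1) = 4.4146 > 0 → local minimum
  f''(1/2) = -9.3456 < 0 → local maximum

Critical points: x = -1 (local minimum); x = 1/2 (local maximum)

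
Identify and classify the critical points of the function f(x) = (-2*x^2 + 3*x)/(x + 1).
f'(x) = (-2*x^2 - 4*x + 3)/(x^2 + 2*x + 1)

Solve f'(x) = 0:
  f'(x) = -(2*x^2 + 4*x - 3)/(x + 1)^2; the denominator is positive wherever f is defined, so f'(x) = 0 ⇔ -2*x^2 - 4*x + 3 = 0.
  2*x^2 + 4*x - 3 = 0 has no rational roots; quadratic formula: x = (-4 ± √40)/4.
  ⇒ x = -sqrt(10)/2 - 1 ≈ -2.5811, -1 + sqrt(10)/2 ≈ 0.5811

f''(x) = -10/(x^3 + 3*x^2 + 3*x + 1)
Second-derivative test at each critical point:
  f''(-2.5811) = 2.5298 > 0 → local minimum
  f''(0.5811) = -2.5298 < 0 → local maximum

Critical points: x = -sqrt(10)/2 - 1 ≈ -2.5811 (local minimum); x = -1 + sqrt(10)/2 ≈ 0.5811 (local maximum)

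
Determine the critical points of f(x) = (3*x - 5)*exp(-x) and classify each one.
f'(x) = (8 - 3*x)*exp(-x)

Solve f'(x) = 0:
  f'(x) = (8 - 3*x)·exp(-x) and exp(-x) > 0 for every x, so f'(x) = 0 ⇔ 8 - 3*x = 0.
  8 - 3*x = 0.
  ⇒ x = 8/3

f''(x) = (3*x - 11)*exp(-x)
Second-derivative test at each critical point:
  f''(8/3) = -0.2085 < 0 → local maximum

Critical points: x = 8/3 (local maximum)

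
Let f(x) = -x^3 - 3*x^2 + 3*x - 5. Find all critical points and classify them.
f'(x) = -3*x^2 - 6*x + 3

Solve f'(x) = 0:
  Factor: -3*x^2 - 6*x + 3 = -3*(x^2 + 2*x - 1); x^2 + 2*x - 1 = 0 has no rational roots; quadratic formula: x = (-2 ± √8)/2.
  ⇒ x = -sqrt(2) - 1 ≈ -2.4142, -1 + sqrt(2) ≈ 0.4142

f''(x) = -6*x - 6
Second-derivative test at each critical point:
  f''(-2.4142) = 8.4853 > 0 → local minimum
  f''(0.4142) = -8.4853 < 0 → local maximum

Critical points: x = -sqrt(2) - 1 ≈ -2.4142 (local minimum); x = -1 + sqrt(2) ≈ 0.4142 (local maximum)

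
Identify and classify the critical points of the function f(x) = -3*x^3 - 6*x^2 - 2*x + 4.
f'(x) = -9*x^2 - 12*x - 2

Solve f'(x) = 0:
  9*x^2 + 12*x + 2 = 0 has no rational roots; quadratic formula: x = (-12 ± √72)/18.
  ⇒ x = -2/3 - sqrt(2)/3 ≈ -1.1381, -2/3 + sqrt(2)/3 ≈ -0.1953

f''(x) = -18*x - 12
Second-derivative test at each critical point:
  f''(-1.1381) = 8.4853 > 0 → local minimum
  f''(-0.1953) = -8.4853 < 0 → local maximum

Critical points: x = -2/3 - sqrt(2)/3 ≈ -1.1381 (local minimum); x = -2/3 + sqrt(2)/3 ≈ -0.1953 (local maximum)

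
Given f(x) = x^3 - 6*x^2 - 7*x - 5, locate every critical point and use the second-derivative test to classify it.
f'(x) = 3*x^2 - 12*x - 7

Solve f'(x) = 0:
  3*x^2 - 12*x - 7 = 0 has no rational roots; quadratic formula: x = (12 ± √228)/6.
  ⇒ x = 2 - sqrt(57)/3 ≈ -0.5166, 2 + sqrt(57)/3 ≈ 4.5166

f''(x) = 6*x - 12
Second-derivative test at each critical point:
  f''(-0.5166) = -15.0997 < 0 → local maximum
  f''(4.5166) = 15.0997 > 0 → local minimum

Critical points: x = 2 - sqrt(57)/3 ≈ -0.5166 (local maximum); x = 2 + sqrt(57)/3 ≈ 4.5166 (local minimum)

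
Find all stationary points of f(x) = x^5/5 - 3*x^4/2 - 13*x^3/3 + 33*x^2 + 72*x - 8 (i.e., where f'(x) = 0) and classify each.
f'(x) = x^4 - 6*x^3 - 13*x^2 + 66*x + 72

Solve f'(x) = 0:
  Factor: x^4 - 6*x^3 - 13*x^2 + 66*x + 72 = (x - 6)*(x - 4)*(x + 1)*(x + 3) = 0.
  ⇒ x = -3, -1, 4, 6

f''(x) = 4*x^3 - 18*x^2 - 26*x + 66
Second-derivative test at each critical point:
  f''(-3) = -126 < 0 → local maximum
  f''(-1) = 70 > 0 → local minimum
  f''(4) = -70 < 0 → local maximum
  f''(6) = 126 > 0 → local minimum

Critical points: x = -3 (local maximum); x = -1 (local minimum); x = 4 (local maximum); x = 6 (local minimum)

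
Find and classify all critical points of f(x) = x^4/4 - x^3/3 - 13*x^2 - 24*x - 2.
f'(x) = x^3 - x^2 - 26*x - 24

Solve f'(x) = 0:
  Factor: x^3 - x^2 - 26*x - 24 = (x - 6)*(x + 1)*(x + 4) = 0.
  ⇒ x = -4, -1, 6

f''(x) = 3*x^2 - 2*x - 26
Second-derivative test at each critical point:
  f''(-4) = 30 > 0 → local minimum
  f''(-1) = -21 < 0 → local maximum
  f''(6) = 70 > 0 → local minimum

Critical points: x = -4 (local minimum); x = -1 (local maximum); x = 6 (local minimum)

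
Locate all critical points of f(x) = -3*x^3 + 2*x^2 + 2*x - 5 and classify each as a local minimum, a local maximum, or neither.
f'(x) = -9*x^2 + 4*x + 2

Solve f'(x) = 0:
  9*x^2 - 4*x - 2 = 0 has no rational roots; quadratic formula: x = (4 ± √88)/18.
  ⇒ x = 2/9 - sqrt(22)/9 ≈ -0.2989, 2/9 + sqrt(22)/9 ≈ 0.7434

f''(x) = 4 - 18*x
Second-derivative test at each critical point:
  f''(-0.2989) = 9.3808 > 0 → local minimum
  f''(0.7434) = -9.3808 < 0 → local maximum

Critical points: x = 2/9 - sqrt(22)/9 ≈ -0.2989 (local minimum); x = 2/9 + sqrt(22)/9 ≈ 0.7434 (local maximum)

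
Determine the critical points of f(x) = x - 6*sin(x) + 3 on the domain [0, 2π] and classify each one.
f'(x) = 1 - 6*cos(x)

Solve f'(x) = 0 on [0, 2π]:
  f'(x) = 0 ⇔ cos(x) = 1/6, i.e. x = ±arccos(1/6) + 2nπ; keep the solutions lying in [0, 2π].
  ⇒ x = acos(1/6) ≈ 1.4033, -acos(1/6) + 2*pi ≈ 4.8798

f''(x) = 6*sin(x)
Second-derivative test at each critical point:
  f''(1.4033) = 5.9161 > 0 → local minimum
  f''(4.8798) = -5.9161 < 0 → local maximum

Critical points: x = acos(1/6) ≈ 1.4033 (local minimum); x = -acos(1/6) + 2*pi ≈ 4.8798 (local maximum)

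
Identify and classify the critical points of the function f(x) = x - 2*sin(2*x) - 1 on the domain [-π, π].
f'(x) = 1 - 4*cos(2*x)

Solve f'(x) = 0 on [-π, π]:
  f'(x) = 0 ⇔ cos(2*x) = 1/4, i.e. 2*x = ±arccos(1/4) + 2nπ; keep the solutions lying in [-π, π].
  ⇒ x = -pi + acos(1/4)/2 ≈ -2.4825, -acos(1/4)/2 ≈ -0.6591, acos(1/4)/2 ≈ 0.6591, pi - acos(1/4)/2 ≈ 2.4825

f''(x) = 8*sin(2*x)
Second-derivative test at each critical point:
  f''(-2.4825) = 7.7460 > 0 → local minimum
  f''(-0.6591) = -7.7460 < 0 → local maximum
  f''(0.6591) = 7.7460 > 0 → local minimum
  f''(2.4825) = -7.7460 < 0 → local maximum

Critical points: x = -pi + acos(1/4)/2 ≈ -2.4825 (local minimum); x = -acos(1/4)/2 ≈ -0.6591 (local maximum); x = acos(1/4)/2 ≈ 0.6591 (local minimum); x = pi - acos(1/4)/2 ≈ 2.4825 (local maximum)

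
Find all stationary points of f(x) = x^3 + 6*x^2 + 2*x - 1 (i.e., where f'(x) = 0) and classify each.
f'(x) = 3*x^2 + 12*x + 2

Solve f'(x) = 0:
  3*x^2 + 12*x + 2 = 0 has no rational roots; quadratic formula: x = (-12 ± √120)/6.
  ⇒ x = -2 - sqrt(30)/3 ≈ -3.8257, -2 + sqrt(30)/3 ≈ -0.1743

f''(x) = 6*x + 12
Second-derivative test at each critical point:
  f''(-3.8257) = -10.9545 < 0 → local maximum
  f''(-0.1743) = 10.9545 > 0 → local minimum

Critical points: x = -2 - sqrt(30)/3 ≈ -3.8257 (local maximum); x = -2 + sqrt(30)/3 ≈ -0.1743 (local minimum)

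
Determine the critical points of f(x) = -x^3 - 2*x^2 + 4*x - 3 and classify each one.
f'(x) = -3*x^2 - 4*x + 4

Solve f'(x) = 0:
  Factor: -3*x^2 - 4*x + 4 = -(x + 2)*(3*x - 2) = 0.
  ⇒ x = -2, 2/3

f''(x) = -6*x - 4
Second-derivative test at each critical point:
  f''(-2) = 8 > 0 → local minimum
  f''(2/3) = -8 < 0 → local maximum

Critical points: x = -2 (local minimum); x = 2/3 (local maximum)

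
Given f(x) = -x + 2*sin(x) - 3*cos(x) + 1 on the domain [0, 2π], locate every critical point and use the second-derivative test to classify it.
f'(x) = 3*sin(x) + 2*cos(x) - 1

Solve f'(x) = 0 on [0, 2π]:
  f'(x) = 0 ⇔ 3*sin(x) + 2*cos(x) = 1. Write the left side as R·cos(x + φ) with R = √(2² + (-3)²) = sqrt(13), cos φ = 2*sqrt(13)/13, sin φ = -3*sqrt(13)/13; then cos(x + φ) = sqrt(13)/13. Solve for x and keep the solutions lying in [0, 2π].
  ⇒ x = atan((3 + 4*sqrt(3))/(2 - 6*sqrt(3))) + pi ≈ 2.2726, atan((3 - 4*sqrt(3))/(2 + 6*sqrt(3))) + 2*pi ≈ 5.9762

f''(x) = -2*sin(x) + 3*cos(x)
Second-derivative test at each critical point:
  f''(2.2726) = -3.4641 < 0 → local maximum
  f''(5.9762) = 3.4641 > 0 → local minimum

Critical points: x = atan((3 + 4*sqrt(3))/(2 - 6*sqrt(3))) + pi ≈ 2.2726 (local maximum); x = atan((3 - 4*sqrt(3))/(2 + 6*sqrt(3))) + 2*pi ≈ 5.9762 (local minimum)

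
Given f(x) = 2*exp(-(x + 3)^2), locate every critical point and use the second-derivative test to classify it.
f'(x) = 4*(-x - 3)*exp(-(x + 3)^2)

Solve f'(x) = 0:
  f'(x) = (-4*x - 12)·exp(-(x + 3)^2) and exp(-(x + 3)^2) > 0 for every x, so f'(x) = 0 ⇔ -4*x - 12 = 0.
  Factor: -4*x - 12 = -4*(x + 3) = 0.
  ⇒ x = -3

f''(x) = 4*(2*(x + 3)^2 - 1)*exp(-(x + 3)^2)
Second-derivative test at each critical point:
  f''(-3) = -4 < 0 → local maximum

Critical points: x = -3 (local maximum)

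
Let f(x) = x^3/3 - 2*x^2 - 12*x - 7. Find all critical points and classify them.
f'(x) = x^2 - 4*x - 12

Solve f'(x) = 0:
  Factor: x^2 - 4*x - 12 = (x - 6)*(x + 2) = 0.
  ⇒ x = -2, 6

f''(x) = 2*x - 4
Second-derivative test at each critical point:
  f''(-2) = -8 < 0 → local maximum
  f''(6) = 8 > 0 → local minimum

Critical points: x = -2 (local maximum); x = 6 (local minimum)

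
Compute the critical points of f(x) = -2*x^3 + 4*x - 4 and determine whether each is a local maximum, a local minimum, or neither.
f'(x) = 4 - 6*x^2

Solve f'(x) = 0:
  Factor: 4 - 6*x^2 = -2*(3*x^2 - 2); 3*x^2 - 2 = 0 has no rational roots; quadratic formula: x = (0 ± √24)/6.
  ⇒ x = -sqrt(6)/3 ≈ -0.8165, sqrt(6)/3 ≈ 0.8165

f''(x) = -12*x
Second-derivative test at each critical point:
  f''(-0.8165) = 9.7980 > 0 → local minimum
  f''(0.8165) = -9.7980 < 0 → local maximum

Critical points: x = -sqrt(6)/3 ≈ -0.8165 (local minimum); x = sqrt(6)/3 ≈ 0.8165 (local maximum)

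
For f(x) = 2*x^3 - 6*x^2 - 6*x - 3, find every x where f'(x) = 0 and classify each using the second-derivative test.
f'(x) = 6*x^2 - 12*x - 6

Solve f'(x) = 0:
  Factor: 6*x^2 - 12*x - 6 = 6*(x^2 - 2*x - 1); x^2 - 2*x - 1 = 0 has no rational roots; quadratic formula: x = (2 ± √8)/2.
  ⇒ x = 1 - sqrt(2) ≈ -0.4142, 1 + sqrt(2) ≈ 2.4142

f''(x) = 12*x - 12
Second-derivative test at each critical point:
  f''(-0.4142) = -16.9706 < 0 → local maximum
  f''(2.4142) = 16.9706 > 0 → local minimum

Critical points: x = 1 - sqrt(2) ≈ -0.4142 (local maximum); x = 1 + sqrt(2) ≈ 2.4142 (local minimum)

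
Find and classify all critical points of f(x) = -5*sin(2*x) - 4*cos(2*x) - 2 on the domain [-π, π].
f'(x) = 8*sin(2*x) - 10*cos(2*x)

Solve f'(x) = 0 on [-π, π]:
  f'(x) = 0 ⇔ -5*cos(2*x) = -4*sin(2*x) ⇔ tan(2*x) = 5/4, i.e. 2*x = arctan(5/4) + nπ; keep the solutions lying in [-π, π].
  ⇒ x = -pi + atan(5/4)/2 ≈ -2.6936, -pi/2 + atan(5/4)/2 ≈ -1.1228, atan(5/4)/2 ≈ 0.4480, atan(5/4)/2 + pi/2 ≈ 2.0188

f''(x) = 20*sin(2*x) + 16*cos(2*x)
Second-derivative test at each critical point:
  f''(-2.6936) = 25.6125 > 0 → local minimum
  f''(-1.1228) = -25.6125 < 0 → local maximum
  f''(0.4480) = 25.6125 > 0 → local minimum
  f''(2.0188) = -25.6125 < 0 → local maximum

Critical points: x = -pi + atan(5/4)/2 ≈ -2.6936 (local minimum); x = -pi/2 + atan(5/4)/2 ≈ -1.1228 (local maximum); x = atan(5/4)/2 ≈ 0.4480 (local minimum); x = atan(5/4)/2 + pi/2 ≈ 2.0188 (local maximum)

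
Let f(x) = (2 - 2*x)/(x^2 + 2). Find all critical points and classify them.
f'(x) = 2*(-x^2 + 2*x*(x - 1) - 2)/(x^2 + 2)^2

Solve f'(x) = 0:
  f'(x) = 2*(x^2 - 2*x - 2)/(x^2 + 2)^2; the denominator is positive wherever f is defined, so f'(x) = 0 ⇔ 2*x^2 - 4*x - 4 = 0.
  Factor: 2*x^2 - 4*x - 4 = 2*(x^2 - 2*x - 2); x^2 - 2*x - 2 = 0 has no rational roots; quadratic formula: x = (2 ± √12)/2.
  ⇒ x = 1 - sqrt(3) ≈ -0.7321, 1 + sqrt(3) ≈ 2.7321

f''(x) = 4*(4*x^2*(1 - x) + (3*x - 1)*(x^2 + 2))/(x^2 + 2)^3
Second-derivative test at each critical point:
  f''(-0.7321) = -1.0774 < 0 → local maximum
  f''(2.7321) = 0.0774 > 0 → local minimum

Critical points: x = 1 - sqrt(3) ≈ -0.7321 (local maximum); x = 1 + sqrt(3) ≈ 2.7321 (local minimum)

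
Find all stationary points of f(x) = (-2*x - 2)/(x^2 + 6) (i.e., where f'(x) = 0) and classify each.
f'(x) = 2*(-x^2 + 2*x*(x + 1) - 6)/(x^2 + 6)^2

Solve f'(x) = 0:
  f'(x) = 2*(x^2 + 2*x - 6)/(x^2 + 6)^2; the denominator is positive wherever f is defined, so f'(x) = 0 ⇔ 2*x^2 + 4*x - 12 = 0.
  Factor: 2*x^2 + 4*x - 12 = 2*(x^2 + 2*x - 6); x^2 + 2*x - 6 = 0 has no rational roots; quadratic formula: x = (-2 ± √28)/2.
  ⇒ x = -sqrt(7) - 1 ≈ -3.6458, -1 + sqrt(7) ≈ 1.6458

f''(x) = 4*(-4*x^2*(x + 1) + (3*x + 1)*(x^2 + 6))/(x^2 + 6)^3
Second-derivative test at each critical point:
  f''(-3.6458) = -0.0284 < 0 → local maximum
  f''(1.6458) = 0.1395 > 0 → local minimum

Critical points: x = -sqrt(7) - 1 ≈ -3.6458 (local maximum); x = -1 + sqrt(7) ≈ 1.6458 (local minimum)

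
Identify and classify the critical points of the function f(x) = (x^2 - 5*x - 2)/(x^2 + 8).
f'(x) = 5*(x^2 + 4*x - 8)/(x^4 + 16*x^2 + 64)

Solve f'(x) = 0:
  f'(x) = 5*(x^2 + 4*x - 8)/(x^2 + 8)^2; the denominator is positive wherever f is defined, so f'(x) = 0 ⇔ 5*x^2 + 20*x - 40 = 0.
  Factor: 5*x^2 + 20*x - 40 = 5*(x^2 + 4*x - 8); x^2 + 4*x - 8 = 0 has no rational roots; quadratic formula: x = (-4 ± √48)/2.
  ⇒ x = -2*sqrt(3) - 2 ≈ -5.4641, -2 + 2*sqrt(3) ≈ 1.4641

f''(x) = 10*(-x^3 - 6*x^2 + 24*x + 16)/(x^6 + 24*x^4 + 192*x^2 + 512)
Second-derivative test at each critical point:
  f''(-5.4641) = -0.0242 < 0 → local maximum
  f''(1.4641) = 0.3367 > 0 → local minimum

Critical points: x = -2*sqrt(3) - 2 ≈ -5.4641 (local maximum); x = -2 + 2*sqrt(3) ≈ 1.4641 (local minimum)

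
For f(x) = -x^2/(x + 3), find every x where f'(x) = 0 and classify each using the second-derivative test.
f'(x) = x*(-x - 6)/(x + 3)^2

Solve f'(x) = 0:
  f'(x) = -x*(x + 6)/(x + 3)^2; the denominator is positive wherever f is defined, so f'(x) = 0 ⇔ -x^2 - 6*x = 0.
  Factor: -x^2 - 6*x = -x*(x + 6) = 0.
  ⇒ x = -6, 0

f''(x) = -18/(x^3 + 9*x^2 + 27*x + 27)
Second-derivative test at each critical point:
  f''(-6) = 2/3 > 0 → local minimum
  f''(0) = -2/3 < 0 → local maximum

Critical points: x = -6 (local minimum); x = 0 (local maximum)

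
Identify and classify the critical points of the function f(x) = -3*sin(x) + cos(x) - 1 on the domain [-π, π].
f'(x) = -sin(x) - 3*cos(x)

Solve f'(x) = 0 on [-π, π]:
  f'(x) = 0 ⇔ -3*cos(x) = sin(x) ⇔ tan(x) = -3, i.e. x = arctan(-3) + nπ; keep the solutions lying in [-π, π].
  ⇒ x = -atan(3) ≈ -1.2490, pi - atan(3) ≈ 1.8925

f''(x) = 3*sin(x) - cos(x)
Second-derivative test at each critical point:
  f''(-1.2490) = -3.1623 < 0 → local maximum
  f''(1.8925) = 3.1623 > 0 → local minimum

Critical points: x = -atan(3) ≈ -1.2490 (local maximum); x = pi - atan(3) ≈ 1.8925 (local minimum)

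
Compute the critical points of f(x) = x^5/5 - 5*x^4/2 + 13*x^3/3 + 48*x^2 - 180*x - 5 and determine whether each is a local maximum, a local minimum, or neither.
f'(x) = x^4 - 10*x^3 + 13*x^2 + 96*x - 180

Solve f'(x) = 0:
  Factor: x^4 - 10*x^3 + 13*x^2 + 96*x - 180 = (x - 6)*(x - 5)*(x - 2)*(x + 3) = 0.
  ⇒ x = -3, 2, 5, 6

f''(x) = 4*x^3 - 30*x^2 + 26*x + 96
Second-derivative test at each critical point:
  f''(-3) = -360 < 0 → local maximum
  f''(2) = 60 > 0 → local minimum
  f''(5) = -24 < 0 → local maximum
  f''(6) = 36 > 0 → local minimum

Critical points: x = -3 (local maximum); x = 2 (local minimum); x = 5 (local maximum); x = 6 (local minimum)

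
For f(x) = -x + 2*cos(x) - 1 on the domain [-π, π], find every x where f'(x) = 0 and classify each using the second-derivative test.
f'(x) = -2*sin(x) - 1

Solve f'(x) = 0 on [-π, π]:
  f'(x) = 0 ⇔ sin(x) = -1/2, i.e. x = arcsin(-1/2) + 2nπ or x = π − arcsin(-1/2) + 2nπ; keep the solutions lying in [-π, π].
  ⇒ x = -5*pi/6 ≈ -2.6180, -pi/6 ≈ -0.5236

f''(x) = -2*cos(x)
Second-derivative test at each critical point:
  f''(-2.6180) = 1.7321 > 0 → local minimum
  f''(-0.5236) = -1.7321 < 0 → local maximum

Critical points: x = -5*pi/6 ≈ -2.6180 (local minimum); x = -pi/6 ≈ -0.5236 (local maximum)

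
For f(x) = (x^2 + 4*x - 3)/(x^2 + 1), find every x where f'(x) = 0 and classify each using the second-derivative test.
f'(x) = 4*(-x^2 + 2*x + 1)/(x^4 + 2*x^2 + 1)

Solve f'(x) = 0:
  f'(x) = -4*(x^2 - 2*x - 1)/(x^2 + 1)^2; the denominator is positive wherever f is defined, so f'(x) = 0 ⇔ -4*x^2 + 8*x + 4 = 0.
  Factor: -4*x^2 + 8*x + 4 = -4*(x^2 - 2*x - 1); x^2 - 2*x - 1 = 0 has no rational roots; quadratic formula: x = (2 ± √8)/2.
  ⇒ x = 1 - sqrt(2) ≈ -0.4142, 1 + sqrt(2) ≈ 2.4142

f''(x) = 8*(x^3 - 3*x^2 - 3*x + 1)/(x^6 + 3*x^4 + 3*x^2 + 1)
Second-derivative test at each critical point:
  f''(-0.4142) = 8.2426 > 0 → local minimum
  f''(2.4142) = -0.2426 < 0 → local maximum

Critical points: x = 1 - sqrt(2) ≈ -0.4142 (local minimum); x = 1 + sqrt(2) ≈ 2.4142 (local maximum)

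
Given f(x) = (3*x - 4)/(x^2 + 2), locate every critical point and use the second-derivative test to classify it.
f'(x) = (-3*x^2 + 8*x + 6)/(x^4 + 4*x^2 + 4)

Solve f'(x) = 0:
  f'(x) = -(3*x^2 - 8*x - 6)/(x^2 + 2)^2; the denominator is positive wherever f is defined, so f'(x) = 0 ⇔ -3*x^2 + 8*x + 6 = 0.
  3*x^2 - 8*x - 6 = 0 has no rational roots; quadratic formula: x = (8 ± √136)/6.
  ⇒ x = 4/3 - sqrt(34)/3 ≈ -0.6103, 4/3 + sqrt(34)/3 ≈ 3.2770

f''(x) = 2*(4*x^2*(3*x - 4) + (4 - 9*x)*(x^2 + 2))/(x^2 + 2)^3
Second-derivative test at each critical point:
  f''(-0.6103) = 2.0719 > 0 → local minimum
  f''(3.2770) = -0.0719 < 0 → local maximum

Critical points: x = 4/3 - sqrt(34)/3 ≈ -0.6103 (local minimum); x = 4/3 + sqrt(34)/3 ≈ 3.2770 (local maximum)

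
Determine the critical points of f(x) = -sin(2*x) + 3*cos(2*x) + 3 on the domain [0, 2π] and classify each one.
f'(x) = -6*sin(2*x) - 2*cos(2*x)

Solve f'(x) = 0 on [0, 2π]:
  f'(x) = 0 ⇔ -cos(2*x) = 3*sin(2*x) ⇔ tan(2*x) = -1/3, i.e. 2*x = arctan(-1/3) + nπ; keep the solutions lying in [0, 2π].
  ⇒ x = -atan(1/3)/2 + pi/2 ≈ 1.4099, pi - atan(1/3)/2 ≈ 2.9807, -atan(1/3)/2 + 3*pi/2 ≈ 4.5515, -atan(1/3)/2 + 2*pi ≈ 6.1223

f''(x) = 4*sin(2*x) - 12*cos(2*x)
Second-derivative test at each critical point:
  f''(1.4099) = 12.6491 > 0 → local minimum
  f''(2.9807) = -12.6491 < 0 → local maximum
  f''(4.5515) = 12.6491 > 0 → local minimum
  f''(6.1223) = -12.6491 < 0 → local maximum

Critical points: x = -atan(1/3)/2 + pi/2 ≈ 1.4099 (local minimum); x = pi - atan(1/3)/2 ≈ 2.9807 (local maximum); x = -atan(1/3)/2 + 3*pi/2 ≈ 4.5515 (local minimum); x = -atan(1/3)/2 + 2*pi ≈ 6.1223 (local maximum)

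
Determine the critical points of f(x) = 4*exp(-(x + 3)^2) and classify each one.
f'(x) = 8*(-x - 3)*exp(-(x + 3)^2)

Solve f'(x) = 0:
  f'(x) = (-8*x - 24)·exp(-(x + 3)^2) and exp(-(x + 3)^2) > 0 for every x, so f'(x) = 0 ⇔ -8*x - 24 = 0.
  Factor: -8*x - 24 = -8*(x + 3) = 0.
  ⇒ x = -3

f''(x) = 8*(2*(x + 3)^2 - 1)*exp(-(x + 3)^2)
Second-derivative test at each critical point:
  f''(-3) = -8 < 0 → local maximum

Critical points: x = -3 (local maximum)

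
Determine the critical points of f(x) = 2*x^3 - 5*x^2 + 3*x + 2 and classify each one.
f'(x) = 6*x^2 - 10*x + 3

Solve f'(x) = 0:
  6*x^2 - 10*x + 3 = 0 has no rational roots; quadratic formula: x = (10 ± √28)/12.
  ⇒ x = 5/6 - sqrt(7)/6 ≈ 0.3924, sqrt(7)/6 + 5/6 ≈ 1.2743

f''(x) = 12*x - 10
Second-derivative test at each critical point:
  f''(0.3924) = -5.2915 < 0 → local maximum
  f''(1.2743) = 5.2915 > 0 → local minimum

Critical points: x = 5/6 - sqrt(7)/6 ≈ 0.3924 (local maximum); x = sqrt(7)/6 + 5/6 ≈ 1.2743 (local minimum)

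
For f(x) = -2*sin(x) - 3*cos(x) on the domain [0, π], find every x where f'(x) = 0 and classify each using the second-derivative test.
f'(x) = 3*sin(x) - 2*cos(x)

Solve f'(x) = 0 on [0, π]:
  f'(x) = 0 ⇔ -2*cos(x) = -3*sin(x) ⇔ tan(x) = 2/3, i.e. x = arctan(2/3) + nπ; keep the solutions lying in [0, π].
  ⇒ x = atan(2/3) ≈ 0.5880

f''(x) = 2*sin(x) + 3*cos(x)
Second-derivative test at each critical point:
  f''(0.5880) = 3.6056 > 0 → local minimum

Critical points: x = atan(2/3) ≈ 0.5880 (local minimum)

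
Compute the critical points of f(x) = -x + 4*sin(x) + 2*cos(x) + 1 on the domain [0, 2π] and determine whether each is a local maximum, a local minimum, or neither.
f'(x) = -2*sin(x) + 4*cos(x) - 1

Solve f'(x) = 0 on [0, 2π]:
  f'(x) = 0 ⇔ -2*sin(x) + 4*cos(x) = 1. Write the left side as R·cos(x + φ) with R = √(4² + 2²) = 2*sqrt(5), cos φ = 2*sqrt(5)/5, sin φ = sqrt(5)/5; then cos(x + φ) = sqrt(5)/10. Solve for x and keep the solutions lying in [0, 2π].
  ⇒ x = atan((-1 + 2*sqrt(19))/(2 + sqrt(19))) ≈ 0.8816, atan((-2*sqrt(19) - 1)/(2 - sqrt(19))) + pi ≈ 4.4743

f''(x) = -4*sin(x) - 2*cos(x)
Second-derivative test at each critical point:
  f''(0.8816) = -4.3589 < 0 → local maximum
  f''(4.4743) = 4.3589 > 0 → local minimum

Critical points: x = atan((-1 + 2*sqrt(19))/(2 + sqrt(19))) ≈ 0.8816 (local maximum); x = atan((-2*sqrt(19) - 1)/(2 - sqrt(19))) + pi ≈ 4.4743 (local minimum)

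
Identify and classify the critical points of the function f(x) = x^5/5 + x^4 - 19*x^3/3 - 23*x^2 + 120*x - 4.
f'(x) = x^4 + 4*x^3 - 19*x^2 - 46*x + 120

Solve f'(x) = 0:
  Factor: x^4 + 4*x^3 - 19*x^2 - 46*x + 120 = (x - 3)*(x - 2)*(x + 4)*(x + 5) = 0.
  ⇒ x = -5, -4, 2, 3

f''(x) = 4*x^3 + 12*x^2 - 38*x - 46
Second-derivative test at each critical point:
  f''(-5) = -56 < 0 → local maximum
  f''(-4) = 42 > 0 → local minimum
  f''(2) = -42 < 0 → local maximum
  f''(3) = 56 > 0 → local minimum

Critical points: x = -5 (local maximum); x = -4 (local minimum); x = 2 (local maximum); x = 3 (local minimum)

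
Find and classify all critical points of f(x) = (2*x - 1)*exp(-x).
f'(x) = (3 - 2*x)*exp(-x)

Solve f'(x) = 0:
  f'(x) = (3 - 2*x)·exp(-x) and exp(-x) > 0 for every x, so f'(x) = 0 ⇔ 3 - 2*x = 0.
  3 - 2*x = 0.
  ⇒ x = 3/2

f''(x) = (2*x - 5)*exp(-x)
Second-derivative test at each critical point:
  f''(3/2) = -0.4463 < 0 → local maximum

Critical points: x = 3/2 (local maximum)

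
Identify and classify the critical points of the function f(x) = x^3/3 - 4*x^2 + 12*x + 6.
f'(x) = x^2 - 8*x + 12

Solve f'(x) = 0:
  Factor: x^2 - 8*x + 12 = (x - 6)*(x - 2) = 0.
  ⇒ x = 2, 6

f''(x) = 2*x - 8
Second-derivative test at each critical point:
  f''(2) = -4 < 0 → local maximum
  f''(6) = 4 > 0 → local minimum

Critical points: x = 2 (local maximum); x = 6 (local minimum)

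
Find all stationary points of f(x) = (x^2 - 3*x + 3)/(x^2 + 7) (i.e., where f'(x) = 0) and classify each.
f'(x) = (3*x^2 + 8*x - 21)/(x^4 + 14*x^2 + 49)

Solve f'(x) = 0:
  f'(x) = (3*x^2 + 8*x - 21)/(x^2 + 7)^2; the denominator is positive wherever f is defined, so f'(x) = 0 ⇔ 3*x^2 + 8*x - 21 = 0.
  3*x^2 + 8*x - 21 = 0 has no rational roots; quadratic formula: x = (-8 ± √316)/6.
  ⇒ x = -sqrt(79)/3 - 4/3 ≈ -4.2961, -4/3 + sqrt(79)/3 ≈ 1.6294

f''(x) = 2*(-3*x^3 - 12*x^2 + 63*x + 28)/(x^6 + 21*x^4 + 147*x^2 + 343)
Second-derivative test at each critical point:
  f''(-4.2961) = -0.0274 < 0 → local maximum
  f''(1.6294) = 0.1907 > 0 → local minimum

Critical points: x = -sqrt(79)/3 - 4/3 ≈ -4.2961 (local maximum); x = -4/3 + sqrt(79)/3 ≈ 1.6294 (local minimum)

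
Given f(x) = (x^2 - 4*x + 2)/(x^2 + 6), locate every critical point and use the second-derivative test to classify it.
f'(x) = 4*(x^2 + 2*x - 6)/(x^4 + 12*x^2 + 36)

Solve f'(x) = 0:
  f'(x) = 4*(x^2 + 2*x - 6)/(x^2 + 6)^2; the denominator is positive wherever f is defined, so f'(x) = 0 ⇔ 4*x^2 + 8*x - 24 = 0.
  Factor: 4*x^2 + 8*x - 24 = 4*(x^2 + 2*x - 6); x^2 + 2*x - 6 = 0 has no rational roots; quadratic formula: x = (-2 ± √28)/2.
  ⇒ x = -sqrt(7) - 1 ≈ -3.6458, -1 + sqrt(7) ≈ 1.6458

f''(x) = 8*(-x^3 - 3*x^2 + 18*x + 6)/(x^6 + 18*x^4 + 108*x^2 + 216)
Second-derivative test at each critical point:
  f''(-3.6458) = -0.0569 < 0 → local maximum
  f''(1.6458) = 0.2791 > 0 → local minimum

Critical points: x = -sqrt(7) - 1 ≈ -3.6458 (local maximum); x = -1 + sqrt(7) ≈ 1.6458 (local minimum)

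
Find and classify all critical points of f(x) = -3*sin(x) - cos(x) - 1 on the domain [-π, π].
f'(x) = sin(x) - 3*cos(x)

Solve f'(x) = 0 on [-π, π]:
  f'(x) = 0 ⇔ -3*cos(x) = -sin(x) ⇔ tan(x) = 3, i.e. x = arctan(3) + nπ; keep the solutions lying in [-π, π].
  ⇒ x = -pi + atan(3) ≈ -1.8925, atan(3) ≈ 1.2490

f''(x) = 3*sin(x) + cos(x)
Second-derivative test at each critical point:
  f''(-1.8925) = -3.1623 < 0 → local maximum
  f''(1.2490) = 3.1623 > 0 → local minimum

Critical points: x = -pi + atan(3) ≈ -1.8925 (local maximum); x = atan(3) ≈ 1.2490 (local minimum)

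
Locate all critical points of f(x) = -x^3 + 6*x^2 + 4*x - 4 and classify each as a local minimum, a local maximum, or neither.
f'(x) = -3*x^2 + 12*x + 4

Solve f'(x) = 0:
  3*x^2 - 12*x - 4 = 0 has no rational roots; quadratic formula: x = (12 ± √192)/6.
  ⇒ x = 2 - 4*sqrt(3)/3 ≈ -0.3094, 2 + 4*sqrt(3)/3 ≈ 4.3094

f''(x) = 12 - 6*x
Second-derivative test at each critical point:
  f''(-0.3094) = 13.8564 > 0 → local minimum
  f''(4.3094) = -13.8564 < 0 → local maximum

Critical points: x = 2 - 4*sqrt(3)/3 ≈ -0.3094 (local minimum); x = 2 + 4*sqrt(3)/3 ≈ 4.3094 (local maximum)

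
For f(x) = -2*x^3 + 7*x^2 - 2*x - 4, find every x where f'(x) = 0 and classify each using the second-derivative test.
f'(x) = -6*x^2 + 14*x - 2

Solve f'(x) = 0:
  Factor: -6*x^2 + 14*x - 2 = -2*(3*x^2 - 7*x + 1); 3*x^2 - 7*x + 1 = 0 has no rational roots; quadratic formula: x = (7 ± √37)/6.
  ⇒ x = 7/6 - sqrt(37)/6 ≈ 0.1529, sqrt(37)/6 + 7/6 ≈ 2.1805

f''(x) = 14 - 12*x
Second-derivative test at each critical point:
  f''(0.1529) = 12.1655 > 0 → local minimum
  f''(2.1805) = -12.1655 < 0 → local maximum

Critical points: x = 7/6 - sqrt(37)/6 ≈ 0.1529 (local minimum); x = sqrt(37)/6 + 7/6 ≈ 2.1805 (local maximum)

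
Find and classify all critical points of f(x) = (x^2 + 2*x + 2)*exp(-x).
f'(x) = -x^2*exp(-x)

Solve f'(x) = 0:
  f'(x) = (-x^2)·exp(-x) and exp(-x) > 0 for every x, so f'(x) = 0 ⇔ -x^2 = 0.
  -x^2 = 0.
  ⇒ x = 0

f''(x) = x*(x - 2)*exp(-x)
Second-derivative test at each critical point:
  f''(0) = 0, so the second-derivative test is inconclusive; use the first-derivative test: f'(-1/4) = -0.0803, f'(1/4) = -0.0487 — f' is negative on both sides (no sign change) → neither a local maximum nor a local minimum

Critical points: x = 0 (neither)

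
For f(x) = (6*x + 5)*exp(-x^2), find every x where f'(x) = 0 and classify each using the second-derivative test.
f'(x) = 2*(-x*(6*x + 5) + 3)*exp(-x^2)

Solve f'(x) = 0:
  f'(x) = (-12*x^2 - 10*x + 6)·exp(-x^2) and exp(-x^2) > 0 for every x, so f'(x) = 0 ⇔ -12*x^2 - 10*x + 6 = 0.
  Factor: -12*x^2 - 10*x + 6 = -2*(6*x^2 + 5*x - 3); 6*x^2 + 5*x - 3 = 0 has no rational roots; quadratic formula: x = (-5 ± √97)/12.
  ⇒ x = -sqrt(97)/12 - 5/12 ≈ -1.2374, -5/12 + sqrt(97)/12 ≈ 0.4041

f''(x) = 2*(2*x^2*(6*x + 5) - 18*x - 5)*exp(-x^2)
Second-derivative test at each critical point:
  f''(-1.2374) = 4.2603 > 0 → local minimum
  f''(0.4041) = -16.7304 < 0 → local maximum

Critical points: x = -sqrt(97)/12 - 5/12 ≈ -1.2374 (local minimum); x = -5/12 + sqrt(97)/12 ≈ 0.4041 (local maximum)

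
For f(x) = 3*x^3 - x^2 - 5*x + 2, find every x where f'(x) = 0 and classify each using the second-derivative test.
f'(x) = 9*x^2 - 2*x - 5

Solve f'(x) = 0:
  9*x^2 - 2*x - 5 = 0 has no rational roots; quadratic formula: x = (2 ± √184)/18.
  ⇒ x = 1/9 - sqrt(46)/9 ≈ -0.6425, 1/9 + sqrt(46)/9 ≈ 0.8647

f''(x) = 18*x - 2
Second-derivative test at each critical point:
  f''(-0.6425) = -13.5647 < 0 → local maximum
  f''(0.8647) = 13.5647 > 0 → local minimum

Critical points: x = 1/9 - sqrt(46)/9 ≈ -0.6425 (local maximum); x = 1/9 + sqrt(46)/9 ≈ 0.8647 (local minimum)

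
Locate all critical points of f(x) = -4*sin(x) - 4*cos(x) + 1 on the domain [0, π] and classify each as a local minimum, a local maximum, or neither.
f'(x) = -4*sqrt(2)*cos(x + pi/4)

Solve f'(x) = 0 on [0, π]:
  f'(x) = 0 ⇔ -4*cos(x) = -4*sin(x) ⇔ tan(x) = 1, i.e. x = arctan(1) + nπ; keep the solutions lying in [0, π].
  ⇒ x = pi/4 ≈ 0.7854

f''(x) = 4*sqrt(2)*sin(x + pi/4)
Second-derivative test at each critical point:
  f''(0.7854) = 5.6569 > 0 → local minimum

Critical points: x = pi/4 ≈ 0.7854 (local minimum)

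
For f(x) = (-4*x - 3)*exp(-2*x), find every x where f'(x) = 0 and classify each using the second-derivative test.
f'(x) = 2*(4*x + 1)*exp(-2*x)

Solve f'(x) = 0:
  f'(x) = (8*x + 2)·exp(-2*x) and exp(-2*x) > 0 for every x, so f'(x) = 0 ⇔ 8*x + 2 = 0.
  Factor: 8*x + 2 = 2*(4*x + 1) = 0.
  ⇒ x = -1/4

f''(x) = 4*(1 - 4*x)*exp(-2*x)
Second-derivative test at each critical point:
  f''(-1/4) = 13.1898 > 0 → local minimum

Critical points: x = -1/4 (local minimum)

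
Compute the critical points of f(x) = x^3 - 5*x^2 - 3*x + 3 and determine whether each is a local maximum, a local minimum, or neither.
f'(x) = 3*x^2 - 10*x - 3

Solve f'(x) = 0:
  3*x^2 - 10*x - 3 = 0 has no rational roots; quadratic formula: x = (10 ± √136)/6.
  ⇒ x = 5/3 - sqrt(34)/3 ≈ -0.2770, 5/3 + sqrt(34)/3 ≈ 3.6103

f''(x) = 6*x - 10
Second-derivative test at each critical point:
  f''(-0.2770) = -11.6619 < 0 → local maximum
  f''(3.6103) = 11.6619 > 0 → local minimum

Critical points: x = 5/3 - sqrt(34)/3 ≈ -0.2770 (local maximum); x = 5/3 + sqrt(34)/3 ≈ 3.6103 (local minimum)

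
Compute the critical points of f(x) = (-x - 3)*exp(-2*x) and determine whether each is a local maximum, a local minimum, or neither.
f'(x) = (2*x + 5)*exp(-2*x)

Solve f'(x) = 0:
  f'(x) = (2*x + 5)·exp(-2*x) and exp(-2*x) > 0 for every x, so f'(x) = 0 ⇔ 2*x + 5 = 0.
  2*x + 5 = 0.
  ⇒ x = -5/2

f''(x) = 4*(-x - 2)*exp(-2*x)
Second-derivative test at each critical point:
  f''(-5/2) = 296.8263 > 0 → local minimum

Critical points: x = -5/2 (local minimum)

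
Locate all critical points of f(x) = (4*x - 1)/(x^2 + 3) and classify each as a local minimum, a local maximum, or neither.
f'(x) = 2*(-2*x^2 + x + 6)/(x^4 + 6*x^2 + 9)

Solve f'(x) = 0:
  f'(x) = -2*(x - 2)*(2*x + 3)/(x^2 + 3)^2; the denominator is positive wherever f is defined, so f'(x) = 0 ⇔ -4*x^2 + 2*x + 12 = 0.
  Factor: -4*x^2 + 2*x + 12 = -2*(x - 2)*(2*x + 3) = 0.
  ⇒ x = -3/2, 2

f''(x) = 2*(4*x^2*(4*x - 1) + (1 - 12*x)*(x^2 + 3))/(x^2 + 3)^3
Second-derivative test at each critical point:
  f''(-3/2) = 32/63 > 0 → local minimum
  f''(2) = -2/7 < 0 → local maximum

Critical points: x = -3/2 (local minimum); x = 2 (local maximum)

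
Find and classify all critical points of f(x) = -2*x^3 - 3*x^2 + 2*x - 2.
f'(x) = -6*x^2 - 6*x + 2

Solve f'(x) = 0:
  Factor: -6*x^2 - 6*x + 2 = -2*(3*x^2 + 3*x - 1); 3*x^2 + 3*x - 1 = 0 has no rational roots; quadratic formula: x = (-3 ± √21)/6.
  ⇒ x = -sqrt(21)/6 - 1/2 ≈ -1.2638, -1/2 + sqrt(21)/6 ≈ 0.2638

f''(x) = -12*x - 6
Second-derivative test at each critical point:
  f''(-1.2638) = 9.1652 > 0 → local minimum
  f''(0.2638) = -9.1652 < 0 → local maximum

Critical points: x = -sqrt(21)/6 - 1/2 ≈ -1.2638 (local minimum); x = -1/2 + sqrt(21)/6 ≈ 0.2638 (local maximum)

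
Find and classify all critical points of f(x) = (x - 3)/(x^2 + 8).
f'(x) = (x^2 - 2*x*(x - 3) + 8)/(x^2 + 8)^2

Solve f'(x) = 0:
  f'(x) = -(x^2 - 6*x - 8)/(x^2 + 8)^2; the denominator is positive wherever f is defined, so f'(x) = 0 ⇔ -x^2 + 6*x + 8 = 0.
  x^2 - 6*x - 8 = 0 has no rational roots; quadratic formula: x = (6 ± √68)/2.
  ⇒ x = 3 - sqrt(17) ≈ -1.1231, 3 + sqrt(17) ≈ 7.1231

f''(x) = 2*(4*x^2*(x - 3) + 3*(1 - x)*(x^2 + 8))/(x^2 + 8)^3
Second-derivative test at each critical point:
  f''(-1.1231) = 0.0961 > 0 → local minimum
  f''(7.1231) = -0.0024 < 0 → local maximum

Critical points: x = 3 - sqrt(17) ≈ -1.1231 (local minimum); x = 3 + sqrt(17) ≈ 7.1231 (local maximum)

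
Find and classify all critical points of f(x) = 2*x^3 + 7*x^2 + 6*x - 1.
f'(x) = 6*x^2 + 14*x + 6

Solve f'(x) = 0:
  Factor: 6*x^2 + 14*x + 6 = 2*(3*x^2 + 7*x + 3); 3*x^2 + 7*x + 3 = 0 has no rational roots; quadratic formula: x = (-7 ± √13)/6.
  ⇒ x = -7/6 - sqrt(13)/6 ≈ -1.7676, -7/6 + sqrt(13)/6 ≈ -0.5657

f''(x) = 12*x + 14
Second-derivative test at each critical point:
  f''(-1.7676) = -7.2111 < 0 → local maximum
  f''(-0.5657) = 7.2111 > 0 → local minimum

Critical points: x = -7/6 - sqrt(13)/6 ≈ -1.7676 (local maximum); x = -7/6 + sqrt(13)/6 ≈ -0.5657 (local minimum)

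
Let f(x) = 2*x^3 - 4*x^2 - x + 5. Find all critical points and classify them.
f'(x) = 6*x^2 - 8*x - 1

Solve f'(x) = 0:
  6*x^2 - 8*x - 1 = 0 has no rational roots; quadratic formula: x = (8 ± √88)/12.
  ⇒ x = 2/3 - sqrt(22)/6 ≈ -0.1151, 2/3 + sqrt(22)/6 ≈ 1.4484

f''(x) = 12*x - 8
Second-derivative test at each critical point:
  f''(-0.1151) = -9.3808 < 0 → local maximum
  f''(1.4484) = 9.3808 > 0 → local minimum

Critical points: x = 2/3 - sqrt(22)/6 ≈ -0.1151 (local maximum); x = 2/3 + sqrt(22)/6 ≈ 1.4484 (local minimum)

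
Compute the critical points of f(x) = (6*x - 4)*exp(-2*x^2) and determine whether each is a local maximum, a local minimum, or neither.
f'(x) = 2*(-4*x*(3*x - 2) + 3)*exp(-2*x^2)

Solve f'(x) = 0:
  f'(x) = (-24*x^2 + 16*x + 6)·exp(-2*x^2) and exp(-2*x^2) > 0 for every x, so f'(x) = 0 ⇔ -24*x^2 + 16*x + 6 = 0.
  Factor: -24*x^2 + 16*x + 6 = -2*(12*x^2 - 8*x - 3); 12*x^2 - 8*x - 3 = 0 has no rational roots; quadratic formula: x = (8 ± √208)/24.
  ⇒ x = 1/3 - sqrt(13)/6 ≈ -0.2676, 1/3 + sqrt(13)/6 ≈ 0.9343

f''(x) = 8*(4*x^2*(3*x - 2) - 9*x + 2)*exp(-2*x^2)
Second-derivative test at each critical point:
  f''(-0.2676) = 24.9957 > 0 → local minimum
  f''(0.9343) = -5.0341 < 0 → local maximum

Critical points: x = 1/3 - sqrt(13)/6 ≈ -0.2676 (local minimum); x = 1/3 + sqrt(13)/6 ≈ 0.9343 (local maximum)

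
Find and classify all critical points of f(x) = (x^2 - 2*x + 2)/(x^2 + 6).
f'(x) = 2*(x^2 + 4*x - 6)/(x^4 + 12*x^2 + 36)

Solve f'(x) = 0:
  f'(x) = 2*(x^2 + 4*x - 6)/(x^2 + 6)^2; the denominator is positive wherever f is defined, so f'(x) = 0 ⇔ 2*x^2 + 8*x - 12 = 0.
  Factor: 2*x^2 + 8*x - 12 = 2*(x^2 + 4*x - 6); x^2 + 4*x - 6 = 0 has no rational roots; quadratic formula: x = (-4 ± √40)/2.
  ⇒ x = -sqrt(10) - 2 ≈ -5.1623, -2 + sqrt(10) ≈ 1.1623

f''(x) = 4*(-x^3 - 6*x^2 + 18*x + 12)/(x^6 + 18*x^4 + 108*x^2 + 216)
Second-derivative test at each critical point:
  f''(-5.1623) = -0.0119 < 0 → local maximum
  f''(1.1623) = 0.2341 > 0 → local minimum

Critical points: x = -sqrt(10) - 2 ≈ -5.1623 (local maximum); x = -2 + sqrt(10) ≈ 1.1623 (local minimum)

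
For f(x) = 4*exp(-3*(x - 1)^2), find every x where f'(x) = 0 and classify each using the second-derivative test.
f'(x) = 24*(1 - x)*exp(-3*(x - 1)^2)

Solve f'(x) = 0:
  f'(x) = (24 - 24*x)·exp(-3*(x - 1)^2) and exp(-3*(x - 1)^2) > 0 for every x, so f'(x) = 0 ⇔ 24 - 24*x = 0.
  Factor: 24 - 24*x = -24*(x - 1) = 0.
  ⇒ x = 1

f''(x) = 24*(6*(x - 1)^2 - 1)*exp(-3*(x - 1)^2)
Second-derivative test at each critical point:
  f''(1) = -24 < 0 → local maximum

Critical points: x = 1 (local maximum)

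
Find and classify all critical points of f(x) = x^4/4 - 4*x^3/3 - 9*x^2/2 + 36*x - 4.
f'(x) = x^3 - 4*x^2 - 9*x + 36

Solve f'(x) = 0:
  Factor: x^3 - 4*x^2 - 9*x + 36 = (x - 4)*(x - 3)*(x + 3) = 0.
  ⇒ x = -3, 3, 4

f''(x) = 3*x^2 - 8*x - 9
Second-derivative test at each critical point:
  f''(-3) = 42 > 0 → local minimum
  f''(3) = -6 < 0 → local maximum
  f''(4) = 7 > 0 → local minimum

Critical points: x = -3 (local minimum); x = 3 (local maximum); x = 4 (local minimum)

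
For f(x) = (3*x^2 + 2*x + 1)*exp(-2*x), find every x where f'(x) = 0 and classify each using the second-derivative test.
f'(x) = 2*x*(1 - 3*x)*exp(-2*x)

Solve f'(x) = 0:
  f'(x) = (-6*x^2 + 2*x)·exp(-2*x) and exp(-2*x) > 0 for every x, so f'(x) = 0 ⇔ -6*x^2 + 2*x = 0.
  Factor: -6*x^2 + 2*x = -2*x*(3*x - 1) = 0.
  ⇒ x = 0, 1/3

f''(x) = 2*(6*x^2 - 8*x + 1)*exp(-2*x)
Second-derivative test at each critical point:
  f''(0) = 2 > 0 → local minimum
  f''(1/3) = -1.0268 < 0 → local maximum

Critical points: x = 0 (local minimum); x = 1/3 (local maximum)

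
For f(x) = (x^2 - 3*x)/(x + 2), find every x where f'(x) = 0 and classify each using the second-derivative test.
f'(x) = (x^2 + 4*x - 6)/(x^2 + 4*x + 4)

Solve f'(x) = 0:
  f'(x) = (x^2 + 4*x - 6)/(x + 2)^2; the denominator is positive wherever f is defined, so f'(x) = 0 ⇔ x^2 + 4*x - 6 = 0.
  x^2 + 4*x - 6 = 0 has no rational roots; quadratic formula: x = (-4 ± √40)/2.
  ⇒ x = -sqrt(10) - 2 ≈ -5.1623, -2 + sqrt(10) ≈ 1.1623

f''(x) = 20/(x^3 + 6*x^2 + 12*x + 8)
Second-derivative test at each critical point:
  f''(-5.1623) = -0.6325 < 0 → local maximum
  f''(1.1623) = 0.6325 > 0 → local minimum

Critical points: x = -sqrt(10) - 2 ≈ -5.1623 (local maximum); x = -2 + sqrt(10) ≈ 1.1623 (local minimum)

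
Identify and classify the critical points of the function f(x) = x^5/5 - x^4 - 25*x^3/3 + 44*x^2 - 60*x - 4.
f'(x) = x^4 - 4*x^3 - 25*x^2 + 88*x - 60

Solve f'(x) = 0:
  Factor: x^4 - 4*x^3 - 25*x^2 + 88*x - 60 = (x - 6)*(x - 2)*(x - 1)*(x + 5) = 0.
  ⇒ x = -5, 1, 2, 6

f''(x) = 4*x^3 - 12*x^2 - 50*x + 88
Second-derivative test at each critical point:
  f''(-5) = -462 < 0 → local maximum
  f''(1) = 30 > 0 → local minimum
  f''(2) = -28 < 0 → local maximum
  f''(6) = 220 > 0 → local minimum

Critical points: x = -5 (local maximum); x = 1 (local minimum); x = 2 (local maximum); x = 6 (local minimum)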